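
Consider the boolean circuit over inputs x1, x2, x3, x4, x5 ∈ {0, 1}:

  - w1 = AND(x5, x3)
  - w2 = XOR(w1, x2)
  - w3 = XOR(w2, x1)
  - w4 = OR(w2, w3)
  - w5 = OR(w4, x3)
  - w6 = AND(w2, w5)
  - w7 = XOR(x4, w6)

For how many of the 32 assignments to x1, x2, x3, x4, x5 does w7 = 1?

16

w7 = XOR(x4, w6) must be 1, so x4 and w6 differ.
Enumerating the 32 input combinations, 16 give w7 = 1 and 16 give w7 = 0.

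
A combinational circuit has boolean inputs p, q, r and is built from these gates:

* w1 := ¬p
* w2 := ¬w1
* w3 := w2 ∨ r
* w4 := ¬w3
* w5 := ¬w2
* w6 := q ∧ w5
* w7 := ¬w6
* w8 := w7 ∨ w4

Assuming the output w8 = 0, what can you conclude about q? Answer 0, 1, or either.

w8 = w7 ∨ w4 must be 0, so both w7 = 0 and w4 = 0.
w7 = ¬w6 must be 0, so w6 = 1.
w4 = ¬w3 must be 0, so w3 = 1.
Every assignment with w8 = 0 has q = 1; there are 1 such assignment(s).
  p=0, q=1, r=1

1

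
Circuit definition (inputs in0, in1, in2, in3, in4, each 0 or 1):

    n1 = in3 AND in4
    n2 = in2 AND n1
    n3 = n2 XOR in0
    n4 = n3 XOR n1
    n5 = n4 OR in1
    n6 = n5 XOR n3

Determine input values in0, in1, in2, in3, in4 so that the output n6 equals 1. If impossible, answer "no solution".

in0=0, in1=1, in2=1, in3=0, in4=1

n6 = n5 XOR n3 must be 1, so n5 and n3 differ.
Check with in0=0, in1=1, in2=1, in3=0, in4=1:
n1 = in3 AND in4 = 0 AND 1 = 0
n2 = in2 AND n1 = 1 AND 0 = 0
n3 = n2 XOR in0 = 0 XOR 0 = 0
n4 = n3 XOR n1 = 0 XOR 0 = 0
n5 = n4 OR in1 = 0 OR 1 = 1
n6 = n5 XOR n3 = 1 XOR 0 = 1
So n6 = 1 as required.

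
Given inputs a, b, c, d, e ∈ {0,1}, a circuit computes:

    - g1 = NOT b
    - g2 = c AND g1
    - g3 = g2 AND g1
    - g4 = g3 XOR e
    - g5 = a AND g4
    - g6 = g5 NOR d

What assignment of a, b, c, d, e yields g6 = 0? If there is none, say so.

a=1 b=1 c=1 d=0 e=1

Check with a=1 b=1 c=1 d=0 e=1:
g1 = NOT b = NOT 1 = 0
g2 = c AND g1 = 1 AND 0 = 0
g3 = g2 AND g1 = 0 AND 0 = 0
g4 = g3 XOR e = 0 XOR 1 = 1
g5 = a AND g4 = 1 AND 1 = 1
g6 = g5 NOR d = 1 NOR 0 = 0
So g6 = 0 as required.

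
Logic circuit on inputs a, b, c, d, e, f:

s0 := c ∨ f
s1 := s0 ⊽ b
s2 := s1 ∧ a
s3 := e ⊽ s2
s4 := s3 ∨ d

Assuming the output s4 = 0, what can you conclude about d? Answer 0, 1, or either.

s4 = s3 ∨ d must be 0, so both s3 = 0 and d = 0.
s3 = e ⊽ s2 must be 0, so at least one of e, s2 is 1.
Every assignment with s4 = 0 has d = 0; there are 17 such assignment(s).

0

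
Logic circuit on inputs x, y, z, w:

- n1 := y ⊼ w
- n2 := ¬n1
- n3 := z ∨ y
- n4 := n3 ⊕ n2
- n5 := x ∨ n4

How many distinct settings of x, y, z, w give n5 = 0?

n5 = x ∨ n4 must be 0, so both x = 0 and n4 = 0.
n4 = n3 ⊕ n2 must be 0, so n3 and n2 are equal.
Satisfying assignments:
  x=0, y=0, z=0, w=0
  x=0, y=0, z=0, w=1
  x=0, y=1, z=0, w=1
  x=0, y=1, z=1, w=1

4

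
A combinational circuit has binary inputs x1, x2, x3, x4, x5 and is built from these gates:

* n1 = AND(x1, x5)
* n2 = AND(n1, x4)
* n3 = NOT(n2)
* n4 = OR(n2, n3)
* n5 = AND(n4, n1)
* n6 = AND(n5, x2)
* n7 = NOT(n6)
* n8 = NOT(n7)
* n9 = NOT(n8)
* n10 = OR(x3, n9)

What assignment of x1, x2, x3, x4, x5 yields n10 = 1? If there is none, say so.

n10 = OR(x3, n9) must be 1, so at least one of x3, n9 is 1.
Check with x1=1, x2=1, x3=1, x4=0, x5=0:
n1 = AND(x1, x5) = AND(1, 0) = 0
n2 = AND(n1, x4) = AND(0, 0) = 0
n3 = NOT(n2) = NOT 0 = 1
n4 = OR(n2, n3) = OR(0, 1) = 1
n5 = AND(n4, n1) = AND(1, 0) = 0
n6 = AND(n5, x2) = AND(0, 1) = 0
n7 = NOT(n6) = NOT 0 = 1
n8 = NOT(n7) = NOT 1 = 0
n9 = NOT(n8) = NOT 0 = 1
n10 = OR(x3, n9) = OR(1, 1) = 1
So n10 = 1 as required.

x1=1, x2=1, x3=1, x4=0, x5=0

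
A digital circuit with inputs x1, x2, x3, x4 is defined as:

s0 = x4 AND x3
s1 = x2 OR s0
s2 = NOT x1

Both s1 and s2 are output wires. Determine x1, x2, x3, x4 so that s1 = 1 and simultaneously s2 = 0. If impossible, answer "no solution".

Check with x1=1, x2=1, x3=1, x4=1:
s0 = x4 AND x3 = 1 AND 1 = 1
s1 = x2 OR s0 = 1 OR 1 = 1
s2 = NOT x1 = NOT 1 = 0
So s1 = 1 and s2 = 0.

x1=1, x2=1, x3=1, x4=1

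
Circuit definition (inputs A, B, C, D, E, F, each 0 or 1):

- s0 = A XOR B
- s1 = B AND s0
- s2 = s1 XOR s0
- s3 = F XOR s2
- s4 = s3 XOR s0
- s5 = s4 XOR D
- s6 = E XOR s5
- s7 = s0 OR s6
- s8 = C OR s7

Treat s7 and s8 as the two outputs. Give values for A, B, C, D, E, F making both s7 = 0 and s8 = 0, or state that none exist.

Check with A=0, B=0, C=0, D=0, E=1, F=1:
s0 = A XOR B = 0 XOR 0 = 0
s1 = B AND s0 = 0 AND 0 = 0
s2 = s1 XOR s0 = 0 XOR 0 = 0
s3 = F XOR s2 = 1 XOR 0 = 1
s4 = s3 XOR s0 = 1 XOR 0 = 1
s5 = s4 XOR D = 1 XOR 0 = 1
s6 = E XOR s5 = 1 XOR 1 = 0
s7 = s0 OR s6 = 0 OR 0 = 0
s8 = C OR s7 = 0 OR 0 = 0
So s7 = 0 and s8 = 0.

A=0, B=0, C=0, D=0, E=1, F=1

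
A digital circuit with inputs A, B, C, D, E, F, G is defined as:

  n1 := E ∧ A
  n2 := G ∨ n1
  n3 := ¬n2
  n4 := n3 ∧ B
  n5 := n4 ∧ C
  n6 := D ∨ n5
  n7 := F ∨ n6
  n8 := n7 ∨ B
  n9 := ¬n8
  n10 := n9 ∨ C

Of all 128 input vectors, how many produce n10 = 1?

72

n10 = n9 ∨ C must be 1, so at least one of n9, C is 1.
Enumerating the 128 input combinations, 72 give n10 = 1 and 56 give n10 = 0.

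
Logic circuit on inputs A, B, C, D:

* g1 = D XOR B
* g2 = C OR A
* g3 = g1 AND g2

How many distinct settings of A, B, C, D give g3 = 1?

6

g3 = g1 AND g2 must be 1, so both g1 = 1 and g2 = 1.
g1 = D XOR B must be 1, so D and B differ.
Satisfying assignments:
  A=0, B=0, C=1, D=1
  A=0, B=1, C=1, D=0
  A=1, B=0, C=0, D=1
  A=1, B=0, C=1, D=1
  A=1, B=1, C=0, D=0
  A=1, B=1, C=1, D=0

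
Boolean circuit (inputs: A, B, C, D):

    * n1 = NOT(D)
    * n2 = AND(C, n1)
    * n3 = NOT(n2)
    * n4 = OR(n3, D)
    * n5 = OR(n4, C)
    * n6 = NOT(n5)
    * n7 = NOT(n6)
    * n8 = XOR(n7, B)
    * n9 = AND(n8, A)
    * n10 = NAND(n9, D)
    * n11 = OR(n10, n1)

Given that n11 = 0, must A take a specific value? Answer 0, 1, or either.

1

n11 = OR(n10, n1) must be 0, so both n10 = 0 and n1 = 0.
n10 = NAND(n9, D) must be 0, so both n9 = 1 and D = 1.
n1 = NOT(D) must be 0, so D = 1.
Every assignment with n11 = 0 has A = 1; there are 2 such assignment(s).
  A=1, B=0, C=0, D=1
  A=1, B=0, C=1, D=1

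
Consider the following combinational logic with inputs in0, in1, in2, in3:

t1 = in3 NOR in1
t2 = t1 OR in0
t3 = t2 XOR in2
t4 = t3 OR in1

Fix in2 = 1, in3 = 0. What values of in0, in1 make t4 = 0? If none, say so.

in0=0, in1=0

Check with in2 = 1, in3 = 0 and in0=0, in1=0:
t1 = in3 NOR in1 = 0 NOR 0 = 1
t2 = t1 OR in0 = 1 OR 0 = 1
t3 = t2 XOR in2 = 1 XOR 1 = 0
t4 = t3 OR in1 = 0 OR 0 = 0
So t4 = 0.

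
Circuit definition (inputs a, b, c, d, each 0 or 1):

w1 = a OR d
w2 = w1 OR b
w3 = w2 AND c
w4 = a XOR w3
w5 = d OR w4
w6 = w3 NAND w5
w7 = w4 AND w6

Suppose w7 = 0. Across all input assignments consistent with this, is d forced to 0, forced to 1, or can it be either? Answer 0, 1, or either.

Both values of d occur among assignments with w7 = 0:
  d=0: a=0, b=0, c=0, d=0
  d=1: a=0, b=0, c=0, d=1

either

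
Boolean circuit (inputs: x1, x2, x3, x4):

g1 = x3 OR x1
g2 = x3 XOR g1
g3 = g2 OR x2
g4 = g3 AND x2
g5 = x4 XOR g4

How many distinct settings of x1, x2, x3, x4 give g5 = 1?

8

g5 = x4 XOR g4 must be 1, so x4 and g4 differ.
Enumerating the 16 input combinations, 8 give g5 = 1 and 8 give g5 = 0.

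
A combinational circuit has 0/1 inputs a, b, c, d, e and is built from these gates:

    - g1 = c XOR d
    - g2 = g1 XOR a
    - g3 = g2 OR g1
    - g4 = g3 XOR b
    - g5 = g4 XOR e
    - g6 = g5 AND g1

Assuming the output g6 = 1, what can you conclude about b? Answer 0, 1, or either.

Both values of b occur among assignments with g6 = 1:
  b=0: a=0, b=0, c=0, d=1, e=0
  b=1: a=0, b=1, c=0, d=1, e=1

either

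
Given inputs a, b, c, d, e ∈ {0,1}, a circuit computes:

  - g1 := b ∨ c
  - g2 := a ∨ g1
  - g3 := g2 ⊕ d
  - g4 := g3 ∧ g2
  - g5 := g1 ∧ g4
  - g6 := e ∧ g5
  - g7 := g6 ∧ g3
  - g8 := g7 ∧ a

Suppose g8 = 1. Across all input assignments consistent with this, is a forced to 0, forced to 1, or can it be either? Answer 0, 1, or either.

g8 = g7 ∧ a must be 1, so both g7 = 1 and a = 1.
g7 = g6 ∧ g3 must be 1, so both g6 = 1 and g3 = 1.
g6 = e ∧ g5 must be 1, so both e = 1 and g5 = 1.
Every assignment with g8 = 1 has a = 1; there are 3 such assignment(s).
  a=1, b=0, c=1, d=0, e=1
  a=1, b=1, c=0, d=0, e=1
  a=1, b=1, c=1, d=0, e=1

1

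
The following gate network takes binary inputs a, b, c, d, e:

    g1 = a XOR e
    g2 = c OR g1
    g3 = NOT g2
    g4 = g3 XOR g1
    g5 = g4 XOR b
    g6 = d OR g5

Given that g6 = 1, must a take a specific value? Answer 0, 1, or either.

Both values of a occur among assignments with g6 = 1:
  a=0: a=0, b=0, c=0, d=0, e=0
  a=1: a=1, b=0, c=0, d=0, e=0

either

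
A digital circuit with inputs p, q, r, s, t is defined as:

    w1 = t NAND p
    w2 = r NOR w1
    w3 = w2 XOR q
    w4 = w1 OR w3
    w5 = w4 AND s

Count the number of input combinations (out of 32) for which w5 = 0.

w5 = w4 AND s must be 0, so at least one of w4, s is 0.
Enumerating the 32 input combinations, 18 give w5 = 0 and 14 give w5 = 1.

18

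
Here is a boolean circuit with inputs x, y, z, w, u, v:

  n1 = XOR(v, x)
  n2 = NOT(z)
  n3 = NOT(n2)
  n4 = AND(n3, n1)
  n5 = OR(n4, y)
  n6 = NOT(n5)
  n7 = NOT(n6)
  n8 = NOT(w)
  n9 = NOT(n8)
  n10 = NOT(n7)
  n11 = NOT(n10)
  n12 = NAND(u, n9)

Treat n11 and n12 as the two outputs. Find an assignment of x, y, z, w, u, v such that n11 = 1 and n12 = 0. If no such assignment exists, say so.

Check with x=1 y=0 z=1 w=1 u=1 v=0:
n1 = XOR(v, x) = XOR(0, 1) = 1
n2 = NOT(z) = NOT 1 = 0
n3 = NOT(n2) = NOT 0 = 1
n4 = AND(n3, n1) = AND(1, 1) = 1
n5 = OR(n4, y) = OR(1, 0) = 1
n6 = NOT(n5) = NOT 1 = 0
n7 = NOT(n6) = NOT 0 = 1
n8 = NOT(w) = NOT 1 = 0
n9 = NOT(n8) = NOT 0 = 1
n10 = NOT(n7) = NOT 1 = 0
n11 = NOT(n10) = NOT 0 = 1
n12 = NAND(u, n9) = NAND(1, 1) = 0
So n11 = 1 and n12 = 0.

x=1 y=0 z=1 w=1 u=1 v=0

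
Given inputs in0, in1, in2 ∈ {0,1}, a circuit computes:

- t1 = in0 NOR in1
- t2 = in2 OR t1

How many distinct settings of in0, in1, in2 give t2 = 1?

5

t2 = in2 OR t1 must be 1, so at least one of in2, t1 is 1.
Satisfying assignments:
  in0=0, in1=0, in2=0
  in0=0, in1=0, in2=1
  in0=0, in1=1, in2=1
  in0=1, in1=0, in2=1
  in0=1, in1=1, in2=1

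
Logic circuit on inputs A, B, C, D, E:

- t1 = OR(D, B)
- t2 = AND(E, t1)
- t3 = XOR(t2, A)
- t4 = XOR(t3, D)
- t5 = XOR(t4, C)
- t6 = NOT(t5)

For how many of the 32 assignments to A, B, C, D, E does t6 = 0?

16

t6 = NOT(t5) must be 0, so t5 = 1.
Enumerating the 32 input combinations, 16 give t6 = 0 and 16 give t6 = 1.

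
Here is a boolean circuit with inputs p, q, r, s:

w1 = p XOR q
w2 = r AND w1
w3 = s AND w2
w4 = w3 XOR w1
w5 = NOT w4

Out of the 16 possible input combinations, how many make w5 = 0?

w5 = NOT w4 must be 0, so w4 = 1.
w4 = w3 XOR w1 must be 1, so w3 and w1 differ.
Satisfying assignments:
  p=0, q=1, r=0, s=0
  p=0, q=1, r=0, s=1
  p=0, q=1, r=1, s=0
  p=1, q=0, r=0, s=0
  p=1, q=0, r=0, s=1
  p=1, q=0, r=1, s=0

6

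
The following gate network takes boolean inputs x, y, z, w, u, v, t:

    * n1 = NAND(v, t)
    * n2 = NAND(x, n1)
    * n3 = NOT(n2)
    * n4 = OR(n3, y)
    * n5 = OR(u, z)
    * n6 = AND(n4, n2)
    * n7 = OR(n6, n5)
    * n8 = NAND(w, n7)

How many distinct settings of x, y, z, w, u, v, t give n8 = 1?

n8 = NAND(w, n7) must be 1, so at least one of w, n7 is 0.
Enumerating the 128 input combinations, 75 give n8 = 1 and 53 give n8 = 0.

75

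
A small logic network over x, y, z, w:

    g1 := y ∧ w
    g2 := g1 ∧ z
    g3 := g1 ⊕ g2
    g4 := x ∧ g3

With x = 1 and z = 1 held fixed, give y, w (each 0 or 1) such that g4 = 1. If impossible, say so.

With x = 1 and z = 1 fixed, none of the 4 settings of y, w give g4 = 1.
For example, with y=1, w=1:
g1 = y ∧ w = 1 ∧ 1 = 1
g2 = g1 ∧ z = 1 ∧ 1 = 1
g3 = g1 ⊕ g2 = 1 ⊕ 1 = 0
g4 = x ∧ g3 = 1 ∧ 0 = 0
giving g4 = 0 ≠ 1.

no solution exists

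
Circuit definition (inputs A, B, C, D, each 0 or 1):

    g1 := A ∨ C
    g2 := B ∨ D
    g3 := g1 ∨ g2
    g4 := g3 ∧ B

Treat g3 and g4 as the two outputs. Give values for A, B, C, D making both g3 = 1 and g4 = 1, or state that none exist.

Check with A=1, B=1, C=1, D=0:
g1 = A ∨ C = 1 ∨ 1 = 1
g2 = B ∨ D = 1 ∨ 0 = 1
g3 = g1 ∨ g2 = 1 ∨ 1 = 1
g4 = g3 ∧ B = 1 ∧ 1 = 1
So g3 = 1 and g4 = 1.

A=1, B=1, C=1, D=0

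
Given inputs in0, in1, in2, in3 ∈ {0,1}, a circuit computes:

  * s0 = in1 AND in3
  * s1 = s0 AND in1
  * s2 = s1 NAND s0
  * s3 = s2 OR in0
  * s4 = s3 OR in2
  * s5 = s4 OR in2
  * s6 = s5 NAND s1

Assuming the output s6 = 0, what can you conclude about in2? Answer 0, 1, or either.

either

Both values of in2 occur among assignments with s6 = 0:
  in2=0: in0=1, in1=1, in2=0, in3=1
  in2=1: in0=0, in1=1, in2=1, in3=1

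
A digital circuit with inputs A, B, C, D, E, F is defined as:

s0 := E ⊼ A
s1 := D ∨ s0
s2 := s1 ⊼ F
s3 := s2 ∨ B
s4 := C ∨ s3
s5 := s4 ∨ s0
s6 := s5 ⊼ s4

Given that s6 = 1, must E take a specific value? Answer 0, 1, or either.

Both values of E occur among assignments with s6 = 1:
  E=0: A=0, B=0, C=0, D=0, E=0, F=1
  E=1: A=0, B=0, C=0, D=0, E=1, F=1

either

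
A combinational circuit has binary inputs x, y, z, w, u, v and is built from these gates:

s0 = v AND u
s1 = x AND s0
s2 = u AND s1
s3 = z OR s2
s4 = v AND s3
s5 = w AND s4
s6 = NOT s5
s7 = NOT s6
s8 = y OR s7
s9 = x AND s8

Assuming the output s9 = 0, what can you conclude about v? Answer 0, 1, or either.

Both values of v occur among assignments with s9 = 0:
  v=0: x=0, y=0, z=0, w=0, u=0, v=0
  v=1: x=0, y=0, z=0, w=0, u=0, v=1

either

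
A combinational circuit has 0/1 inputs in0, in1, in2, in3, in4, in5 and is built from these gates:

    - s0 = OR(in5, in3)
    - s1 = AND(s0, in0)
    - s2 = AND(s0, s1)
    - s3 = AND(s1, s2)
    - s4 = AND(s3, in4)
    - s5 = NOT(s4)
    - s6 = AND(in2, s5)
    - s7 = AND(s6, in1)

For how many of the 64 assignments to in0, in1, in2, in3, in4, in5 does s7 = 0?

s7 = AND(s6, in1) must be 0, so at least one of s6, in1 is 0.
Enumerating the 64 input combinations, 51 give s7 = 0 and 13 give s7 = 1.

51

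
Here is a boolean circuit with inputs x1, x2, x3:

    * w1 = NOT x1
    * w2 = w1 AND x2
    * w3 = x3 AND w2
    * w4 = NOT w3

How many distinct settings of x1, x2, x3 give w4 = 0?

w4 = NOT w3 must be 0, so w3 = 1.
Satisfying assignments:
  x1=0, x2=1, x3=1

1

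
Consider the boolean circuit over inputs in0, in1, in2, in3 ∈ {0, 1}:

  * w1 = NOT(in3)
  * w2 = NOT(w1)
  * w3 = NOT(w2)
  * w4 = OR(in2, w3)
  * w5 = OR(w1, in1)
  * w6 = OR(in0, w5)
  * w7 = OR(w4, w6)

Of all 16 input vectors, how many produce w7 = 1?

w7 = OR(w4, w6) must be 1, so at least one of w4, w6 is 1.
Enumerating the 16 input combinations, 15 give w7 = 1 and 1 give w7 = 0.

15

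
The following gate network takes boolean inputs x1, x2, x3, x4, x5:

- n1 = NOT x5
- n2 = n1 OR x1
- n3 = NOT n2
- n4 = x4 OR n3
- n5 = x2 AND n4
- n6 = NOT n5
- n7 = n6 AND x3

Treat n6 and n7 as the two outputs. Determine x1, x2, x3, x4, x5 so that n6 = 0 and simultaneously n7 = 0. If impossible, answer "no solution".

x1=0, x2=1, x3=0, x4=1, x5=1

Check with x1=0, x2=1, x3=0, x4=1, x5=1:
n1 = NOT x5 = NOT 1 = 0
n2 = n1 OR x1 = 0 OR 0 = 0
n3 = NOT n2 = NOT 0 = 1
n4 = x4 OR n3 = 1 OR 1 = 1
n5 = x2 AND n4 = 1 AND 1 = 1
n6 = NOT n5 = NOT 1 = 0
n7 = n6 AND x3 = 0 AND 0 = 0
So n6 = 0 and n7 = 0.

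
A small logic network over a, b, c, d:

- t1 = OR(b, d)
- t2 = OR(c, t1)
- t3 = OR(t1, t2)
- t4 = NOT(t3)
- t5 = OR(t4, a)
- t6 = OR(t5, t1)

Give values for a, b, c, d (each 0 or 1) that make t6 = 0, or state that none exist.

a=0, b=0, c=1, d=0

Check with a=0, b=0, c=1, d=0:
t1 = OR(b, d) = OR(0, 0) = 0
t2 = OR(c, t1) = OR(1, 0) = 1
t3 = OR(t1, t2) = OR(0, 1) = 1
t4 = NOT(t3) = NOT 1 = 0
t5 = OR(t4, a) = OR(0, 0) = 0
t6 = OR(t5, t1) = OR(0, 0) = 0
So t6 = 0 as required.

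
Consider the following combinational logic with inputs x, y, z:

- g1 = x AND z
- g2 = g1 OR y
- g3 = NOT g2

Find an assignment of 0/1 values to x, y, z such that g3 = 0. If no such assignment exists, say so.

Check with x=1, y=1, z=0:
g1 = x AND z = 1 AND 0 = 0
g2 = g1 OR y = 0 OR 1 = 1
g3 = NOT g2 = NOT 1 = 0
So g3 = 0 as required.

x=1, y=1, z=0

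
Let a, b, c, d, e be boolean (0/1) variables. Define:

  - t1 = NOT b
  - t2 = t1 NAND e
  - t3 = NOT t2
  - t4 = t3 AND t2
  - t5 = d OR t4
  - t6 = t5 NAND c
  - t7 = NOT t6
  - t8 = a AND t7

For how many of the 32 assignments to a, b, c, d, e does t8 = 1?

4

t8 = a AND t7 must be 1, so both a = 1 and t7 = 1.
t7 = NOT t6 must be 1, so t6 = 0.
Satisfying assignments:
  a=1, b=0, c=1, d=1, e=0
  a=1, b=0, c=1, d=1, e=1
  a=1, b=1, c=1, d=1, e=0
  a=1, b=1, c=1, d=1, e=1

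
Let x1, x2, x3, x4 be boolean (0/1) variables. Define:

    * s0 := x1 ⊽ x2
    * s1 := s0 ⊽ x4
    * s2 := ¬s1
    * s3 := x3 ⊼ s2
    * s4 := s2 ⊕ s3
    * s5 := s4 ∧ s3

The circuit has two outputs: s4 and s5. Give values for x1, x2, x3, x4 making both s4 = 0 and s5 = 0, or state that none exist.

Check with x1=0 x2=0 x3=0 x4=1:
s0 = x1 ⊽ x2 = 0 ⊽ 0 = 1
s1 = s0 ⊽ x4 = 1 ⊽ 1 = 0
s2 = ¬s1 = ¬0 = 1
s3 = x3 ⊼ s2 = 0 ⊼ 1 = 1
s4 = s2 ⊕ s3 = 1 ⊕ 1 = 0
s5 = s4 ∧ s3 = 0 ∧ 1 = 0
So s4 = 0 and s5 = 0.

x1=0 x2=0 x3=0 x4=1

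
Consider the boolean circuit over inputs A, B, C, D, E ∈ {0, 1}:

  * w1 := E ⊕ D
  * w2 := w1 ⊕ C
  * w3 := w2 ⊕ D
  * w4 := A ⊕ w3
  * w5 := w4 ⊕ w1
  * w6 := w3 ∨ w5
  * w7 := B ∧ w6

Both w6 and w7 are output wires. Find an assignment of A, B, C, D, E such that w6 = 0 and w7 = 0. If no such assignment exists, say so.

A=0, B=0, C=0, D=0, E=0

Check with A=0, B=0, C=0, D=0, E=0:
w1 = E ⊕ D = 0 ⊕ 0 = 0
w2 = w1 ⊕ C = 0 ⊕ 0 = 0
w3 = w2 ⊕ D = 0 ⊕ 0 = 0
w4 = A ⊕ w3 = 0 ⊕ 0 = 0
w5 = w4 ⊕ w1 = 0 ⊕ 0 = 0
w6 = w3 ∨ w5 = 0 ∨ 0 = 0
w7 = B ∧ w6 = 0 ∧ 0 = 0
So w6 = 0 and w7 = 0.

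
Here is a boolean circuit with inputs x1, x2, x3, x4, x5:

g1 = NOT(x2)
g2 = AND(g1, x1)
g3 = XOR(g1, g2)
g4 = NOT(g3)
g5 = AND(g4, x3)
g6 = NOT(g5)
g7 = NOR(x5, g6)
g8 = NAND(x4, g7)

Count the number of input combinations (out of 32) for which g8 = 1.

29

g8 = NAND(x4, g7) must be 1, so at least one of x4, g7 is 0.
Enumerating the 32 input combinations, 29 give g8 = 1 and 3 give g8 = 0.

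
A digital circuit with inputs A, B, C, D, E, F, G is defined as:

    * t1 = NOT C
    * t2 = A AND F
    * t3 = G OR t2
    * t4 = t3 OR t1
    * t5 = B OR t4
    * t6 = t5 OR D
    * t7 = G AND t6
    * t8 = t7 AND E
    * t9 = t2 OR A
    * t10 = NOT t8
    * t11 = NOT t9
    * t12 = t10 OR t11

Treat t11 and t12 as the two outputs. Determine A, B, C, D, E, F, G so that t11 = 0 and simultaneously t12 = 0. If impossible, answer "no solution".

A=1 B=0 C=1 D=1 E=1 F=1 G=1

Check with A=1 B=0 C=1 D=1 E=1 F=1 G=1:
t1 = NOT C = NOT 1 = 0
t2 = A AND F = 1 AND 1 = 1
t3 = G OR t2 = 1 OR 1 = 1
t4 = t3 OR t1 = 1 OR 0 = 1
t5 = B OR t4 = 0 OR 1 = 1
t6 = t5 OR D = 1 OR 1 = 1
t7 = G AND t6 = 1 AND 1 = 1
t8 = t7 AND E = 1 AND 1 = 1
t9 = t2 OR A = 1 OR 1 = 1
t10 = NOT t8 = NOT 1 = 0
t11 = NOT t9 = NOT 1 = 0
t12 = t10 OR t11 = 0 OR 0 = 0
So t11 = 0 and t12 = 0.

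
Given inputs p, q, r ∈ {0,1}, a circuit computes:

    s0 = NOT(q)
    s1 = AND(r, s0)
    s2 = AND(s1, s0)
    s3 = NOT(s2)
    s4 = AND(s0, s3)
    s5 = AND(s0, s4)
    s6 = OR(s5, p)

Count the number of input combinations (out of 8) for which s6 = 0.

3

s6 = OR(s5, p) must be 0, so both s5 = 0 and p = 0.
s5 = AND(s0, s4) must be 0, so at least one of s0, s4 is 0.
Satisfying assignments:
  p=0, q=0, r=1
  p=0, q=1, r=0
  p=0, q=1, r=1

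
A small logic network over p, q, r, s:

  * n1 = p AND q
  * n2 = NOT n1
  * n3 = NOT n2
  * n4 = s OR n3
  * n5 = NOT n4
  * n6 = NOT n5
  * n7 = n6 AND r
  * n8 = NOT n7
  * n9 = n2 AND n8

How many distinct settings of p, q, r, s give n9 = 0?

n9 = n2 AND n8 must be 0, so at least one of n2, n8 is 0.
Enumerating the 16 input combinations, 7 give n9 = 0 and 9 give n9 = 1.

7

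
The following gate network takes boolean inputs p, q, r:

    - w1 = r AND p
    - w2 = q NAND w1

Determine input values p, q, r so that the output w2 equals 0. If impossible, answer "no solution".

p=1, q=1, r=1

w2 = q NAND w1 must be 0, so both q = 1 and w1 = 1.
w1 = r AND p must be 1, so both r = 1 and p = 1.
Check with p=1, q=1, r=1:
w1 = r AND p = 1 AND 1 = 1
w2 = q NAND w1 = 1 NAND 1 = 0
So w2 = 0 as required.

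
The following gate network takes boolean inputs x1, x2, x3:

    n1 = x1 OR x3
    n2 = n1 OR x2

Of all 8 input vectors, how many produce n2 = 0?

n2 = n1 OR x2 must be 0, so both n1 = 0 and x2 = 0.
n1 = x1 OR x3 must be 0, so both x1 = 0 and x3 = 0.
Satisfying assignments:
  x1=0, x2=0, x3=0

1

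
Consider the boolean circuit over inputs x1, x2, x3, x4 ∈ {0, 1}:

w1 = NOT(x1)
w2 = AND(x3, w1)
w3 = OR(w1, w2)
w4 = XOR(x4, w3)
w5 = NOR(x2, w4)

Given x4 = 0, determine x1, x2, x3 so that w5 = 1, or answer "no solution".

Check with x4 = 0 and x1=1, x2=0, x3=0:
w1 = NOT(x1) = NOT 1 = 0
w2 = AND(x3, w1) = AND(0, 0) = 0
w3 = OR(w1, w2) = OR(0, 0) = 0
w4 = XOR(x4, w3) = XOR(0, 0) = 0
w5 = NOR(x2, w4) = NOR(0, 0) = 1
So w5 = 1.

x1=1 x2=0 x3=0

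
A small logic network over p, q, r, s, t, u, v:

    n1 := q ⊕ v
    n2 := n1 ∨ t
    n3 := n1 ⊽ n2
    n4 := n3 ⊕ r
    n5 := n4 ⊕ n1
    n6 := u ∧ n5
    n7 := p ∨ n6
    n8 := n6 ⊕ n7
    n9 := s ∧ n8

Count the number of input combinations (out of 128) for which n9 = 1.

24

n9 = s ∧ n8 must be 1, so both s = 1 and n8 = 1.
n8 = n6 ⊕ n7 must be 1, so n6 and n7 differ.
Enumerating the 128 input combinations, 24 give n9 = 1 and 104 give n9 = 0.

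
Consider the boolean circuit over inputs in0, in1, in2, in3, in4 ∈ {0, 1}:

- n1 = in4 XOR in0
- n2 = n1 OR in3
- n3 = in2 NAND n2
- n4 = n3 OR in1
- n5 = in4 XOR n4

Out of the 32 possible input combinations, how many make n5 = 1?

16

n5 = in4 XOR n4 must be 1, so in4 and n4 differ.
Enumerating the 32 input combinations, 16 give n5 = 1 and 16 give n5 = 0.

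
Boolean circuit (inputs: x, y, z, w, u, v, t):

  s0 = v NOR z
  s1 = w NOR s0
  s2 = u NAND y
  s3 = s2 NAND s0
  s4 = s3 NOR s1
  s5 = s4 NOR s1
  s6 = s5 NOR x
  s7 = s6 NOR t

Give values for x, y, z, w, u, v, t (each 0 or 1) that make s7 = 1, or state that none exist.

x=1, y=0, z=0, w=1, u=0, v=1, t=0

Check with x=1, y=0, z=0, w=1, u=0, v=1, t=0:
s0 = v NOR z = 1 NOR 0 = 0
s1 = w NOR s0 = 1 NOR 0 = 0
s2 = u NAND y = 0 NAND 0 = 1
s3 = s2 NAND s0 = 1 NAND 0 = 1
s4 = s3 NOR s1 = 1 NOR 0 = 0
s5 = s4 NOR s1 = 0 NOR 0 = 1
s6 = s5 NOR x = 1 NOR 1 = 0
s7 = s6 NOR t = 0 NOR 0 = 1
So s7 = 1 as required.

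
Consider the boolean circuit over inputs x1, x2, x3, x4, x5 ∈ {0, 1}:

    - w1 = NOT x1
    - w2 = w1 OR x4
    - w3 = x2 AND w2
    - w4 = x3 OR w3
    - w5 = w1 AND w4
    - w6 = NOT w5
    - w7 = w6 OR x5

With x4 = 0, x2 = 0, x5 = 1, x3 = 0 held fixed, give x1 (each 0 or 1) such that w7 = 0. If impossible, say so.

no solution exists

With x4 = 0, x2 = 0, x5 = 1, x3 = 0 fixed, none of the 2 settings of x1 give w7 = 0.
For example, with x1=0:
w1 = NOT x1 = NOT 0 = 1
w2 = w1 OR x4 = 1 OR 0 = 1
w3 = x2 AND w2 = 0 AND 1 = 0
w4 = x3 OR w3 = 0 OR 0 = 0
w5 = w1 AND w4 = 1 AND 0 = 0
w6 = NOT w5 = NOT 0 = 1
w7 = w6 OR x5 = 1 OR 1 = 1
giving w7 = 1 ≠ 0.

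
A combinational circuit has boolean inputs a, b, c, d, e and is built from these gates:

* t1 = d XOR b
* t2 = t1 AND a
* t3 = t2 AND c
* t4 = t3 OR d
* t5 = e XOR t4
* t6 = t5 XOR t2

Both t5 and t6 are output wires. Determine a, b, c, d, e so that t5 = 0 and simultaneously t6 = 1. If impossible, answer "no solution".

Check with a=1, b=0, c=0, d=1, e=1:
t1 = d XOR b = 1 XOR 0 = 1
t2 = t1 AND a = 1 AND 1 = 1
t3 = t2 AND c = 1 AND 0 = 0
t4 = t3 OR d = 0 OR 1 = 1
t5 = e XOR t4 = 1 XOR 1 = 0
t6 = t5 XOR t2 = 0 XOR 1 = 1
So t5 = 0 and t6 = 1.

a=1, b=0, c=0, d=1, e=1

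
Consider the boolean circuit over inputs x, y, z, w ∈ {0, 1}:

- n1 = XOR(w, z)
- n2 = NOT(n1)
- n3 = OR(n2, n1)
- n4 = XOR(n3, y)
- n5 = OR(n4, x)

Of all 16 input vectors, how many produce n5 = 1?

12

n5 = OR(n4, x) must be 1, so at least one of n4, x is 1.
Enumerating the 16 input combinations, 12 give n5 = 1 and 4 give n5 = 0.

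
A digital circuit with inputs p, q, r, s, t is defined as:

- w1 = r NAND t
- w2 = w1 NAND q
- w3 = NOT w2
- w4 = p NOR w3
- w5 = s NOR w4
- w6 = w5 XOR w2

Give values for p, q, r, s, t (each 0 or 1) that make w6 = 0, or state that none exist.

w6 = w5 XOR w2 must be 0, so w5 and w2 are equal.
Check with p=1 q=1 r=1 s=1 t=0:
w1 = r NAND t = 1 NAND 0 = 1
w2 = w1 NAND q = 1 NAND 1 = 0
w3 = NOT w2 = NOT 0 = 1
w4 = p NOR w3 = 1 NOR 1 = 0
w5 = s NOR w4 = 1 NOR 0 = 0
w6 = w5 XOR w2 = 0 XOR 0 = 0
So w6 = 0 as required.

p=1 q=1 r=1 s=1 t=0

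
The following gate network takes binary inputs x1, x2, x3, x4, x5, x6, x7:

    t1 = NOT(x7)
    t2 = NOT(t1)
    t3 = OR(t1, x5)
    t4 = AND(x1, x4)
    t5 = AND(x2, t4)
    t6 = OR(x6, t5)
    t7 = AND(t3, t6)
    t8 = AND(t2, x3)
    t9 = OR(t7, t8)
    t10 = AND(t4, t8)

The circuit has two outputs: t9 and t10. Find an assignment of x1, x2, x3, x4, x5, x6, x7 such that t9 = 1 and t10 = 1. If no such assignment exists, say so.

x1=1, x2=0, x3=1, x4=1, x5=1, x6=0, x7=1

Check with x1=1, x2=0, x3=1, x4=1, x5=1, x6=0, x7=1:
t1 = NOT(x7) = NOT 1 = 0
t2 = NOT(t1) = NOT 0 = 1
t3 = OR(t1, x5) = OR(0, 1) = 1
t4 = AND(x1, x4) = AND(1, 1) = 1
t5 = AND(x2, t4) = AND(0, 1) = 0
t6 = OR(x6, t5) = OR(0, 0) = 0
t7 = AND(t3, t6) = AND(1, 0) = 0
t8 = AND(t2, x3) = AND(1, 1) = 1
t9 = OR(t7, t8) = OR(0, 1) = 1
t10 = AND(t4, t8) = AND(1, 1) = 1
So t9 = 1 and t10 = 1.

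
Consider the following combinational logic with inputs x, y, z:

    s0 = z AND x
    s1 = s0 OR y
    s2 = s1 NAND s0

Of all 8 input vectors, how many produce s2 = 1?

s2 = s1 NAND s0 must be 1, so at least one of s1, s0 is 0.
Enumerating the 8 input combinations, 6 give s2 = 1 and 2 give s2 = 0.

6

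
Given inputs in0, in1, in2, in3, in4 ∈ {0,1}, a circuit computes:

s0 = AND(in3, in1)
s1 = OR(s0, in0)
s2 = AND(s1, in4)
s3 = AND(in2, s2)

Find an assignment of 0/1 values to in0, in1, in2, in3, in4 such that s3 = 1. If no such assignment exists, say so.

in0=1, in1=0, in2=1, in3=1, in4=1

s3 = AND(in2, s2) must be 1, so both in2 = 1 and s2 = 1.
s2 = AND(s1, in4) must be 1, so both s1 = 1 and in4 = 1.
Check with in0=1, in1=0, in2=1, in3=1, in4=1:
s0 = AND(in3, in1) = AND(1, 0) = 0
s1 = OR(s0, in0) = OR(0, 1) = 1
s2 = AND(s1, in4) = AND(1, 1) = 1
s3 = AND(in2, s2) = AND(1, 1) = 1
So s3 = 1 as required.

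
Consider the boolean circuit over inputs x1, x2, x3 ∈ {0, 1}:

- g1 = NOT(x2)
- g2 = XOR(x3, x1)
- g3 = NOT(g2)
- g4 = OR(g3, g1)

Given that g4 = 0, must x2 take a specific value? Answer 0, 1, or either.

g4 = OR(g3, g1) must be 0, so both g3 = 0 and g1 = 0.
g3 = NOT(g2) must be 0, so g2 = 1.
Every assignment with g4 = 0 has x2 = 1; there are 2 such assignment(s).
  x1=0, x2=1, x3=1
  x1=1, x2=1, x3=0

1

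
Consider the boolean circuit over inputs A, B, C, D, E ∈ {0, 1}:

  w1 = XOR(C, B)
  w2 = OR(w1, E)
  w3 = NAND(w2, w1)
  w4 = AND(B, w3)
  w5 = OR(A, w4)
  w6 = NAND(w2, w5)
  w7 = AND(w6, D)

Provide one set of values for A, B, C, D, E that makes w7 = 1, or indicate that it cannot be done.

w7 = AND(w6, D) must be 1, so both w6 = 1 and D = 1.
w6 = NAND(w2, w5) must be 1, so at least one of w2, w5 is 0.
Check with A=0, B=1, C=0, D=1, E=1:
w1 = XOR(C, B) = XOR(0, 1) = 1
w2 = OR(w1, E) = OR(1, 1) = 1
w3 = NAND(w2, w1) = NAND(1, 1) = 0
w4 = AND(B, w3) = AND(1, 0) = 0
w5 = OR(A, w4) = OR(0, 0) = 0
w6 = NAND(w2, w5) = NAND(1, 0) = 1
w7 = AND(w6, D) = AND(1, 1) = 1
So w7 = 1 as required.

A=0, B=1, C=0, D=1, E=1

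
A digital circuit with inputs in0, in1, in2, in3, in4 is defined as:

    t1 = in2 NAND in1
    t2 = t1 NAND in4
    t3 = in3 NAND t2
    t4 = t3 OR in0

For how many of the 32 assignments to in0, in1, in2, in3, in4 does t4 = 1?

27

t4 = t3 OR in0 must be 1, so at least one of t3, in0 is 1.
Enumerating the 32 input combinations, 27 give t4 = 1 and 5 give t4 = 0.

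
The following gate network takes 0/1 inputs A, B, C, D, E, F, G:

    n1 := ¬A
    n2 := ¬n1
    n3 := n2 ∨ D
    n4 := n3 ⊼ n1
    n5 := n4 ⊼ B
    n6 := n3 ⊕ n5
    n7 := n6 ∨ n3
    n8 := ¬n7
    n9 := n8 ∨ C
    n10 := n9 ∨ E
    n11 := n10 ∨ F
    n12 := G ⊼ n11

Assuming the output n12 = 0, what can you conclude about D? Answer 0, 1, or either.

Both values of D occur among assignments with n12 = 0:
  D=0: A=0, B=0, C=0, D=0, E=0, F=1, G=1
  D=1: A=0, B=0, C=0, D=1, E=0, F=1, G=1

either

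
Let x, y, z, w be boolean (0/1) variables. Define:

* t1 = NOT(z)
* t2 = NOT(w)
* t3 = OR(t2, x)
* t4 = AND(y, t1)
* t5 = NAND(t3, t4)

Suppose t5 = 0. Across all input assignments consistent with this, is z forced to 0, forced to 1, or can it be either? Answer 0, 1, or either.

0

t5 = NAND(t3, t4) must be 0, so both t3 = 1 and t4 = 1.
Every assignment with t5 = 0 has z = 0; there are 3 such assignment(s).
  x=0, y=1, z=0, w=0
  x=1, y=1, z=0, w=0
  x=1, y=1, z=0, w=1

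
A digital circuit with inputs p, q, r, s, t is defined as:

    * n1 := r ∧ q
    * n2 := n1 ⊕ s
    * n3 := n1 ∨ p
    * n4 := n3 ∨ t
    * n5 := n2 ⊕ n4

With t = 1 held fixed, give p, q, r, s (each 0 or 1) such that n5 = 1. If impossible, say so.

p=0, q=1, r=0, s=0

n5 = n2 ⊕ n4 must be 1, so n2 and n4 differ.
Check with t = 1 and p=0, q=1, r=0, s=0:
n1 = r ∧ q = 0 ∧ 1 = 0
n2 = n1 ⊕ s = 0 ⊕ 0 = 0
n3 = n1 ∨ p = 0 ∨ 0 = 0
n4 = n3 ∨ t = 0 ∨ 1 = 1
n5 = n2 ⊕ n4 = 0 ⊕ 1 = 1
So n5 = 1.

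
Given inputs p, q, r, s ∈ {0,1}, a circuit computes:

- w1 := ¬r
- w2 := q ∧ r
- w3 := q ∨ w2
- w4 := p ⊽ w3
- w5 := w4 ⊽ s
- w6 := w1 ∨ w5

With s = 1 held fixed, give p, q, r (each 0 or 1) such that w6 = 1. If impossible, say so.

p=0, q=0, r=0

Check with s = 1 and p=0, q=0, r=0:
w1 = ¬r = ¬0 = 1
w2 = q ∧ r = 0 ∧ 0 = 0
w3 = q ∨ w2 = 0 ∨ 0 = 0
w4 = p ⊽ w3 = 0 ⊽ 0 = 1
w5 = w4 ⊽ s = 1 ⊽ 1 = 0
w6 = w1 ∨ w5 = 1 ∨ 0 = 1
So w6 = 1.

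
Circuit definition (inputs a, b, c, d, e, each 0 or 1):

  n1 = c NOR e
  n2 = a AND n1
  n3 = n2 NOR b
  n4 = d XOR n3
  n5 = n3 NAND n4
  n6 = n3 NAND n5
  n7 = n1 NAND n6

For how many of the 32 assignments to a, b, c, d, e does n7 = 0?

n7 = n1 NAND n6 must be 0, so both n1 = 1 and n6 = 1.
n1 = c NOR e must be 1, so both c = 0 and e = 0.
Enumerating the 32 input combinations, 7 give n7 = 0 and 25 give n7 = 1.

7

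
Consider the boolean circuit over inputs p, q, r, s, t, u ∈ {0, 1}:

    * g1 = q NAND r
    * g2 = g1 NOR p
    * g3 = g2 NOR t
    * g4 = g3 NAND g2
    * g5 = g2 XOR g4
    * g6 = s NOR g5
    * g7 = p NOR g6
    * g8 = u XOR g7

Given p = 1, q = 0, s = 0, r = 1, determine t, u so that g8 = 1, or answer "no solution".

t=1, u=1

g8 = u XOR g7 must be 1, so u and g7 differ.
Check with p = 1, q = 0, s = 0, r = 1 and t=1, u=1:
g1 = q NAND r = 0 NAND 1 = 1
g2 = g1 NOR p = 1 NOR 1 = 0
g3 = g2 NOR t = 0 NOR 1 = 0
g4 = g3 NAND g2 = 0 NAND 0 = 1
g5 = g2 XOR g4 = 0 XOR 1 = 1
g6 = s NOR g5 = 0 NOR 1 = 0
g7 = p NOR g6 = 1 NOR 0 = 0
g8 = u XOR g7 = 1 XOR 0 = 1
So g8 = 1.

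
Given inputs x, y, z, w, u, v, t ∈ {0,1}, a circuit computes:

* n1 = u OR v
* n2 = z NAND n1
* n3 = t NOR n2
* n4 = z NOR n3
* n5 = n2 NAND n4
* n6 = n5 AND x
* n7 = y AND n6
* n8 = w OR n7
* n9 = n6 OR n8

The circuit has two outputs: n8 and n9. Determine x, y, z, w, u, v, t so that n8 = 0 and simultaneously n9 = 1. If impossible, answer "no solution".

x=1, y=0, z=1, w=0, u=0, v=1, t=0

Check with x=1, y=0, z=1, w=0, u=0, v=1, t=0:
n1 = u OR v = 0 OR 1 = 1
n2 = z NAND n1 = 1 NAND 1 = 0
n3 = t NOR n2 = 0 NOR 0 = 1
n4 = z NOR n3 = 1 NOR 1 = 0
n5 = n2 NAND n4 = 0 NAND 0 = 1
n6 = n5 AND x = 1 AND 1 = 1
n7 = y AND n6 = 0 AND 1 = 0
n8 = w OR n7 = 0 OR 0 = 0
n9 = n6 OR n8 = 1 OR 0 = 1
So n8 = 0 and n9 = 1.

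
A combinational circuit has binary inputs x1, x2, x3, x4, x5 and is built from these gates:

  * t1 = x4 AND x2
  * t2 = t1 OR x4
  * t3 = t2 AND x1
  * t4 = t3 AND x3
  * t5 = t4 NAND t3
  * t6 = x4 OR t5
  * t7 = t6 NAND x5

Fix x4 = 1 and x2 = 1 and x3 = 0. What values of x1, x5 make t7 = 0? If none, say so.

Check with x4 = 1 and x2 = 1 and x3 = 0 and x1=1, x5=1:
t1 = x4 AND x2 = 1 AND 1 = 1
t2 = t1 OR x4 = 1 OR 1 = 1
t3 = t2 AND x1 = 1 AND 1 = 1
t4 = t3 AND x3 = 1 AND 0 = 0
t5 = t4 NAND t3 = 0 NAND 1 = 1
t6 = x4 OR t5 = 1 OR 1 = 1
t7 = t6 NAND x5 = 1 NAND 1 = 0
So t7 = 0.

x1=1, x5=1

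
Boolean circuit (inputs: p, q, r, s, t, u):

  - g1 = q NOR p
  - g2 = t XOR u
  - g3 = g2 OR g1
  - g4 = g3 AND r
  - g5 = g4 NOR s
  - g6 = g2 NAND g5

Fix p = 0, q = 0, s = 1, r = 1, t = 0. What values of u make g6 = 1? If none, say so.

g6 = g2 NAND g5 must be 1, so at least one of g2, g5 is 0.
Check with p = 0, q = 0, s = 1, r = 1, t = 0 and u=1:
g1 = q NOR p = 0 NOR 0 = 1
g2 = t XOR u = 0 XOR 1 = 1
g3 = g2 OR g1 = 1 OR 1 = 1
g4 = g3 AND r = 1 AND 1 = 1
g5 = g4 NOR s = 1 NOR 1 = 0
g6 = g2 NAND g5 = 1 NAND 0 = 1
So g6 = 1.

u=1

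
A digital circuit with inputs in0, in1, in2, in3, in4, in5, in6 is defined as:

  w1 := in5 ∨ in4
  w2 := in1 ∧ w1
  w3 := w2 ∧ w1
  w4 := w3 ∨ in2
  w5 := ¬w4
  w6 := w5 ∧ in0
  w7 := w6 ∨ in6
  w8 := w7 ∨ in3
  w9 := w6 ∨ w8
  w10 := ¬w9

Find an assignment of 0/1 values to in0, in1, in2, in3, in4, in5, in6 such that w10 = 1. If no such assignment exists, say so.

in0=1, in1=1, in2=0, in3=0, in4=1, in5=0, in6=0

w10 = ¬w9 must be 1, so w9 = 0.
Check with in0=1, in1=1, in2=0, in3=0, in4=1, in5=0, in6=0:
w1 = in5 ∨ in4 = 0 ∨ 1 = 1
w2 = in1 ∧ w1 = 1 ∧ 1 = 1
w3 = w2 ∧ w1 = 1 ∧ 1 = 1
w4 = w3 ∨ in2 = 1 ∨ 0 = 1
w5 = ¬w4 = ¬1 = 0
w6 = w5 ∧ in0 = 0 ∧ 1 = 0
w7 = w6 ∨ in6 = 0 ∨ 0 = 0
w8 = w7 ∨ in3 = 0 ∨ 0 = 0
w9 = w6 ∨ w8 = 0 ∨ 0 = 0
w10 = ¬w9 = ¬0 = 1
So w10 = 1 as required.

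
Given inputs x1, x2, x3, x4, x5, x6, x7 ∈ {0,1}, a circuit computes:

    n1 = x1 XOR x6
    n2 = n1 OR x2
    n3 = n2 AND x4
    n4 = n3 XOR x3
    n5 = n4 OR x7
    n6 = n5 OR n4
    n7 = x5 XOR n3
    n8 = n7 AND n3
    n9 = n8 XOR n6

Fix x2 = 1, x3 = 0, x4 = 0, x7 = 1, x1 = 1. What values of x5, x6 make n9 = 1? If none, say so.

x5=0, x6=0

n9 = n8 XOR n6 must be 1, so n8 and n6 differ.
Check with x2 = 1, x3 = 0, x4 = 0, x7 = 1, x1 = 1 and x5=0, x6=0:
n1 = x1 XOR x6 = 1 XOR 0 = 1
n2 = n1 OR x2 = 1 OR 1 = 1
n3 = n2 AND x4 = 1 AND 0 = 0
n4 = n3 XOR x3 = 0 XOR 0 = 0
n5 = n4 OR x7 = 0 OR 1 = 1
n6 = n5 OR n4 = 1 OR 0 = 1
n7 = x5 XOR n3 = 0 XOR 0 = 0
n8 = n7 AND n3 = 0 AND 0 = 0
n9 = n8 XOR n6 = 0 XOR 1 = 1
So n9 = 1.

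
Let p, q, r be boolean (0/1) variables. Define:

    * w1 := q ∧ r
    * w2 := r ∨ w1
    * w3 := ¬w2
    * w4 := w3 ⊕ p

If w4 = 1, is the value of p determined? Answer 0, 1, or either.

Both values of p occur among assignments with w4 = 1:
  p=0: p=0, q=0, r=0
  p=1: p=1, q=0, r=1

either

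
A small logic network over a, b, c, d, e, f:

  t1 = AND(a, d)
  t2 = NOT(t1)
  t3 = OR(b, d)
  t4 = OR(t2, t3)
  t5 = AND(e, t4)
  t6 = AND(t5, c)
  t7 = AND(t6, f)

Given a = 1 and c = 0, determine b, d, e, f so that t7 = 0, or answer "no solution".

b=1, d=0, e=1, f=1

Check with a = 1 and c = 0 and b=1, d=0, e=1, f=1:
t1 = AND(a, d) = AND(1, 0) = 0
t2 = NOT(t1) = NOT 0 = 1
t3 = OR(b, d) = OR(1, 0) = 1
t4 = OR(t2, t3) = OR(1, 1) = 1
t5 = AND(e, t4) = AND(1, 1) = 1
t6 = AND(t5, c) = AND(1, 0) = 0
t7 = AND(t6, f) = AND(0, 1) = 0
So t7 = 0.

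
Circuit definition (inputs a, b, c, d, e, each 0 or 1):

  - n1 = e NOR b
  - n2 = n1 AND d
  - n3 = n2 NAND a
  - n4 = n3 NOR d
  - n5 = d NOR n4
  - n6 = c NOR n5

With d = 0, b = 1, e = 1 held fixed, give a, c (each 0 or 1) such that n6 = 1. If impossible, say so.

no solution exists

With d = 0, b = 1, e = 1 fixed, none of the 4 settings of a, c give n6 = 1.
For example, with a=1, c=0:
n1 = e NOR b = 1 NOR 1 = 0
n2 = n1 AND d = 0 AND 0 = 0
n3 = n2 NAND a = 0 NAND 1 = 1
n4 = n3 NOR d = 1 NOR 0 = 0
n5 = d NOR n4 = 0 NOR 0 = 1
n6 = c NOR n5 = 0 NOR 1 = 0
giving n6 = 0 ≠ 1.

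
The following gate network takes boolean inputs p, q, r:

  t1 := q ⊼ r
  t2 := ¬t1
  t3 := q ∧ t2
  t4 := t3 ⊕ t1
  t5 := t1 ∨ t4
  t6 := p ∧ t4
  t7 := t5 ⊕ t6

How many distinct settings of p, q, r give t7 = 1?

4

t7 = t5 ⊕ t6 must be 1, so t5 and t6 differ.
Enumerating the 8 input combinations, 4 give t7 = 1 and 4 give t7 = 0.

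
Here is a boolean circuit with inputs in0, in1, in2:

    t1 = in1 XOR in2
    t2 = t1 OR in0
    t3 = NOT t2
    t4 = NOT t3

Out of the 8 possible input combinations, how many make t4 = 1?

t4 = NOT t3 must be 1, so t3 = 0.
Satisfying assignments:
  in0=0, in1=0, in2=1
  in0=0, in1=1, in2=0
  in0=1, in1=0, in2=0
  in0=1, in1=0, in2=1
  in0=1, in1=1, in2=0
  in0=1, in1=1, in2=1

6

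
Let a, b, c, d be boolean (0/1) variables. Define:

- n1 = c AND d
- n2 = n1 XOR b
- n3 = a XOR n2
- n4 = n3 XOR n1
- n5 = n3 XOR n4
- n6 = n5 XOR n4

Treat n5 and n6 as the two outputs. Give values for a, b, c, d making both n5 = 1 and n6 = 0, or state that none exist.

Check with a=1 b=0 c=1 d=1:
n1 = c AND d = 1 AND 1 = 1
n2 = n1 XOR b = 1 XOR 0 = 1
n3 = a XOR n2 = 1 XOR 1 = 0
n4 = n3 XOR n1 = 0 XOR 1 = 1
n5 = n3 XOR n4 = 0 XOR 1 = 1
n6 = n5 XOR n4 = 1 XOR 1 = 0
So n5 = 1 and n6 = 0.

a=1 b=0 c=1 d=1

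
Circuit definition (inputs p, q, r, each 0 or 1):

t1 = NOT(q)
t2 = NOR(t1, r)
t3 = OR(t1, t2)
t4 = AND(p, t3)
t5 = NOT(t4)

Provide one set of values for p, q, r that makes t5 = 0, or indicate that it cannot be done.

p=1, q=1, r=0

t5 = NOT(t4) must be 0, so t4 = 1.
t4 = AND(p, t3) must be 1, so both p = 1 and t3 = 1.
t3 = OR(t1, t2) must be 1, so at least one of t1, t2 is 1.
Check with p=1, q=1, r=0:
t1 = NOT(q) = NOT 1 = 0
t2 = NOR(t1, r) = NOR(0, 0) = 1
t3 = OR(t1, t2) = OR(0, 1) = 1
t4 = AND(p, t3) = AND(1, 1) = 1
t5 = NOT(t4) = NOT 1 = 0
So t5 = 0 as required.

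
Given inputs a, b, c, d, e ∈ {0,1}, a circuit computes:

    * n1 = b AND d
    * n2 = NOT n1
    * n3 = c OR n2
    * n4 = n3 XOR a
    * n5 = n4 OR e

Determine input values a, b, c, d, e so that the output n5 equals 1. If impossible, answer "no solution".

n5 = n4 OR e must be 1, so at least one of n4, e is 1.
Check with a=0 b=1 c=0 d=1 e=1:
n1 = b AND d = 1 AND 1 = 1
n2 = NOT n1 = NOT 1 = 0
n3 = c OR n2 = 0 OR 0 = 0
n4 = n3 XOR a = 0 XOR 0 = 0
n5 = n4 OR e = 0 OR 1 = 1
So n5 = 1 as required.

a=0 b=1 c=0 d=1 e=1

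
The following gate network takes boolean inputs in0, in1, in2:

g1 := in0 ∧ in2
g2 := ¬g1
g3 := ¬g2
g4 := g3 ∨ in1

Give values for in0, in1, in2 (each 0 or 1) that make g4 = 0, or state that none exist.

g4 = g3 ∨ in1 must be 0, so both g3 = 0 and in1 = 0.
g3 = ¬g2 must be 0, so g2 = 1.
Check with in0=0, in1=0, in2=0:
g1 = in0 ∧ in2 = 0 ∧ 0 = 0
g2 = ¬g1 = ¬0 = 1
g3 = ¬g2 = ¬1 = 0
g4 = g3 ∨ in1 = 0 ∨ 0 = 0
So g4 = 0 as required.

in0=0, in1=0, in2=0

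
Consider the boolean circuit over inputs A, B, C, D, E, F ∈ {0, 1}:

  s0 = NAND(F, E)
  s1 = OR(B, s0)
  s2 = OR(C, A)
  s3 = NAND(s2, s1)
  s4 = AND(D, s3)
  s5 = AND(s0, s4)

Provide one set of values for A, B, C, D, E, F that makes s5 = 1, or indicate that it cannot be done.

s5 = AND(s0, s4) must be 1, so both s0 = 1 and s4 = 1.
Check with A=0, B=1, C=0, D=1, E=0, F=0:
s0 = NAND(F, E) = NAND(0, 0) = 1
s1 = OR(B, s0) = OR(1, 1) = 1
s2 = OR(C, A) = OR(0, 0) = 0
s3 = NAND(s2, s1) = NAND(0, 1) = 1
s4 = AND(D, s3) = AND(1, 1) = 1
s5 = AND(s0, s4) = AND(1, 1) = 1
So s5 = 1 as required.

A=0, B=1, C=0, D=1, E=0, F=0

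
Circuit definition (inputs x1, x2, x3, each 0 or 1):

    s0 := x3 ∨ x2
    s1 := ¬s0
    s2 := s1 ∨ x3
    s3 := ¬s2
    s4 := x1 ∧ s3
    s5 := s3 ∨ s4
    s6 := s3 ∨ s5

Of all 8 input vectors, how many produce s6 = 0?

s6 = s3 ∨ s5 must be 0, so both s3 = 0 and s5 = 0.
Satisfying assignments:
  x1=0, x2=0, x3=0
  x1=0, x2=0, x3=1
  x1=0, x2=1, x3=1
  x1=1, x2=0, x3=0
  x1=1, x2=0, x3=1
  x1=1, x2=1, x3=1

6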